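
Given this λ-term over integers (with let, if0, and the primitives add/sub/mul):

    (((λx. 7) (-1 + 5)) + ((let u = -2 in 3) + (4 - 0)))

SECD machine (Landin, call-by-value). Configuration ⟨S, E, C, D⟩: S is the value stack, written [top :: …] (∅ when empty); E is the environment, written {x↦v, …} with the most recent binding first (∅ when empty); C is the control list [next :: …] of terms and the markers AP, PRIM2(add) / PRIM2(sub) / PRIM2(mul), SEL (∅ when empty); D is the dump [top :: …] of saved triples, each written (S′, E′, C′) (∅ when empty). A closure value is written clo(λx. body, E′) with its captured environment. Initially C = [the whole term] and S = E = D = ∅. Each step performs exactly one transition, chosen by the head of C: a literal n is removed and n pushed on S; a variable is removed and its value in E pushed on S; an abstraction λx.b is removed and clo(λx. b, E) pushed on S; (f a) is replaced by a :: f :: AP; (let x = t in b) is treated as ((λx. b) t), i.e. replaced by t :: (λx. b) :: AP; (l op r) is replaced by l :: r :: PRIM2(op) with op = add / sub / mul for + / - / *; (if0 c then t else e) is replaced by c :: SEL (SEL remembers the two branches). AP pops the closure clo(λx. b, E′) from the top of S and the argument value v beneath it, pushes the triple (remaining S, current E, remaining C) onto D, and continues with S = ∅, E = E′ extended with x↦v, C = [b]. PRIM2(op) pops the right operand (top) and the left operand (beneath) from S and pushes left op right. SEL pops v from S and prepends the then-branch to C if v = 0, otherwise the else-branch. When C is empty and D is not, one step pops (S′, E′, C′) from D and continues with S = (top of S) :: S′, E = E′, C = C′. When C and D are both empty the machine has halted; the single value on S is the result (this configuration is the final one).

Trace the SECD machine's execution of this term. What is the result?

Answer: 14

Machine steps:
t=0: <S=∅, E=∅, C=[(((λx. 7) (-1 + 5)) + ((let u = -2 in 3) + (4 - 0)))], D=∅>
t=1: <S=∅, E=∅, C=[((λx. 7) (-1 + 5)) :: ((let u = -2 in 3) + (4 - 0)) :: PRIM2(add)], D=∅>
t=2: <S=∅, E=∅, C=[(-1 + 5) :: (λx. 7) :: AP :: ((let u = -2 in 3) + (4 - 0)) :: PRIM2(add)], D=∅>
t=3: <S=∅, E=∅, C=[-1 :: 5 :: PRIM2(add) :: (λx. 7) :: AP :: ((let u = -2 in 3) + (4 - 0)) :: PRIM2(add)], D=∅>
t=4: <S=[-1], E=∅, C=[5 :: PRIM2(add) :: (λx. 7) :: AP :: ((let u = -2 in 3) + (4 - 0)) :: PRIM2(add)], D=∅>
t=5: <S=[5 :: -1], E=∅, C=[PRIM2(add) :: (λx. 7) :: AP :: ((let u = -2 in 3) + (4 - 0)) :: PRIM2(add)], D=∅>
t=6: <S=[4], E=∅, C=[(λx. 7) :: AP :: ((let u = -2 in 3) + (4 - 0)) :: PRIM2(add)], D=∅>
t=7: <S=[clo(λx. 7, ∅) :: 4], E=∅, C=[AP :: ((let u = -2 in 3) + (4 - 0)) :: PRIM2(add)], D=∅>
t=8: <S=∅, E={x↦4}, C=[7], D=[(∅, ∅, [((let u = -2 in 3) + (4 - 0)) :: PRIM2(add)])]>
t=9: <S=[7], E={x↦4}, C=∅, D=[(∅, ∅, [((let u = -2 in 3) + (4 - 0)) :: PRIM2(add)])]>
t=10: <S=[7], E=∅, C=[((let u = -2 in 3) + (4 - 0)) :: PRIM2(add)], D=∅>
t=11: <S=[7], E=∅, C=[(let u = -2 in 3) :: (4 - 0) :: PRIM2(add) :: PRIM2(add)], D=∅>
t=12: <S=[7], E=∅, C=[-2 :: (λu. 3) :: AP :: (4 - 0) :: PRIM2(add) :: PRIM2(add)], D=∅>
t=13: <S=[-2 :: 7], E=∅, C=[(λu. 3) :: AP :: (4 - 0) :: PRIM2(add) :: PRIM2(add)], D=∅>
t=14: <S=[clo(λu. 3, ∅) :: -2 :: 7], E=∅, C=[AP :: (4 - 0) :: PRIM2(add) :: PRIM2(add)], D=∅>
t=15: <S=∅, E={u↦-2}, C=[3], D=[([7], ∅, [(4 - 0) :: PRIM2(add) :: PRIM2(add)])]>
t=16: <S=[3], E={u↦-2}, C=∅, D=[([7], ∅, [(4 - 0) :: PRIM2(add) :: PRIM2(add)])]>
t=17: <S=[3 :: 7], E=∅, C=[(4 - 0) :: PRIM2(add) :: PRIM2(add)], D=∅>
t=18: <S=[3 :: 7], E=∅, C=[4 :: 0 :: PRIM2(sub) :: PRIM2(add) :: PRIM2(add)], D=∅>
t=19: <S=[4 :: 3 :: 7], E=∅, C=[0 :: PRIM2(sub) :: PRIM2(add) :: PRIM2(add)], D=∅>
t=20: <S=[0 :: 4 :: 3 :: 7], E=∅, C=[PRIM2(sub) :: PRIM2(add) :: PRIM2(add)], D=∅>
t=21: <S=[4 :: 3 :: 7], E=∅, C=[PRIM2(add) :: PRIM2(add)], D=∅>
t=22: <S=[7 :: 7], E=∅, C=[PRIM2(add)], D=∅>
t=23: <S=[14], E=∅, C=∅, D=∅>
→ final value 14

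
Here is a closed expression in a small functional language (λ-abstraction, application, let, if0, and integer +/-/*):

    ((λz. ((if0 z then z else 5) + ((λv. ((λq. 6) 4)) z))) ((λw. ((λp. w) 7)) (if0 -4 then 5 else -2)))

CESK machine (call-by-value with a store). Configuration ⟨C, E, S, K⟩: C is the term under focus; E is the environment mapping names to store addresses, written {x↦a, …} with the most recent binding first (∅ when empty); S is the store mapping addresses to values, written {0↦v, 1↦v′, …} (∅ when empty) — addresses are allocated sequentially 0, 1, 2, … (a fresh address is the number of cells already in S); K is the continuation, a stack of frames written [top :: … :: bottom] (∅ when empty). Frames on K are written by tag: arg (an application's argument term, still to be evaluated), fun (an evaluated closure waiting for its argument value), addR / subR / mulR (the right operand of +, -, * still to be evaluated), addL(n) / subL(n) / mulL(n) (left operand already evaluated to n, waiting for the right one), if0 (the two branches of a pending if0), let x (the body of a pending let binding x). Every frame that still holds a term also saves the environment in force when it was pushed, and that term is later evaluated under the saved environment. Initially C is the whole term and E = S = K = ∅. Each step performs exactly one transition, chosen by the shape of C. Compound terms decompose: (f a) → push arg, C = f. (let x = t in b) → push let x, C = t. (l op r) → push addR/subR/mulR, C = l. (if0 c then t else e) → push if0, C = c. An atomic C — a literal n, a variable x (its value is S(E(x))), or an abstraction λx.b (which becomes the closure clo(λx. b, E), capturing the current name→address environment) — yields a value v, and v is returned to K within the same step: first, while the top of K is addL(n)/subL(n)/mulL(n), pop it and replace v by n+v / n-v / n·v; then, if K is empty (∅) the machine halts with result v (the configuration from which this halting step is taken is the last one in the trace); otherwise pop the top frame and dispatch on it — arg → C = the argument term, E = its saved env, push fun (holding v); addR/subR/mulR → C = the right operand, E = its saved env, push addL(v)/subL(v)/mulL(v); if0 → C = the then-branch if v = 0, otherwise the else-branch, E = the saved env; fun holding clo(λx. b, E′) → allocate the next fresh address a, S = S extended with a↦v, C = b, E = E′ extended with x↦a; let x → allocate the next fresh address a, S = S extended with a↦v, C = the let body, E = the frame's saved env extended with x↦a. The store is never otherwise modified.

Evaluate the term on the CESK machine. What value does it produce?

Answer: 11

Derivation:
0. <C=((λz. ((if0 z then z else 5) + ((λv. ((λq. 6) 4)) z))) ((λw. ((λp. w) 7)) (if0 -4 then 5 else -2))), E=∅, S=∅, K=∅>
1. <C=(λz. ((if0 z then z else 5) + ((λv. ((λq. 6) 4)) z))), E=∅, S=∅, K=[arg]>
2. <C=((λw. ((λp. w) 7)) (if0 -4 then 5 else -2)), E=∅, S=∅, K=[fun]>
3. <C=(λw. ((λp. w) 7)), E=∅, S=∅, K=[arg :: fun]>
4. <C=(if0 -4 then 5 else -2), E=∅, S=∅, K=[fun :: fun]>
5. <C=-4, E=∅, S=∅, K=[if0 :: fun :: fun]>
6. <C=-2, E=∅, S=∅, K=[fun :: fun]>
7. <C=((λp. w) 7), E={w↦0}, S={0↦-2}, K=[fun]>
8. <C=(λp. w), E={w↦0}, S={0↦-2}, K=[arg :: fun]>
9. <C=7, E={w↦0}, S={0↦-2}, K=[fun :: fun]>
10. <C=w, E={p↦1, w↦0}, S={0↦-2, 1↦7}, K=[fun]>
11. <C=((if0 z then z else 5) + ((λv. ((λq. 6) 4)) z)), E={z↦2}, S={0↦-2, 1↦7, 2↦-2}, K=∅>
12. <C=(if0 z then z else 5), E={z↦2}, S={0↦-2, 1↦7, 2↦-2}, K=[addR]>
13. <C=z, E={z↦2}, S={0↦-2, 1↦7, 2↦-2}, K=[if0 :: addR]>
14. <C=5, E={z↦2}, S={0↦-2, 1↦7, 2↦-2}, K=[addR]>
15. <C=((λv. ((λq. 6) 4)) z), E={z↦2}, S={0↦-2, 1↦7, 2↦-2}, K=[addL(5)]>
16. <C=(λv. ((λq. 6) 4)), E={z↦2}, S={0↦-2, 1↦7, 2↦-2}, K=[arg :: addL(5)]>
17. <C=z, E={z↦2}, S={0↦-2, 1↦7, 2↦-2}, K=[fun :: addL(5)]>
18. <C=((λq. 6) 4), E={v↦3, z↦2}, S={0↦-2, 1↦7, 2↦-2, 3↦-2}, K=[addL(5)]>
19. <C=(λq. 6), E={v↦3, z↦2}, S={0↦-2, 1↦7, 2↦-2, 3↦-2}, K=[arg :: addL(5)]>
20. <C=4, E={v↦3, z↦2}, S={0↦-2, 1↦7, 2↦-2, 3↦-2}, K=[fun :: addL(5)]>
21. <C=6, E={q↦4, v↦3, z↦2}, S={0↦-2, 1↦7, 2↦-2, 3↦-2, 4↦4}, K=[addL(5)]>
→ final value 11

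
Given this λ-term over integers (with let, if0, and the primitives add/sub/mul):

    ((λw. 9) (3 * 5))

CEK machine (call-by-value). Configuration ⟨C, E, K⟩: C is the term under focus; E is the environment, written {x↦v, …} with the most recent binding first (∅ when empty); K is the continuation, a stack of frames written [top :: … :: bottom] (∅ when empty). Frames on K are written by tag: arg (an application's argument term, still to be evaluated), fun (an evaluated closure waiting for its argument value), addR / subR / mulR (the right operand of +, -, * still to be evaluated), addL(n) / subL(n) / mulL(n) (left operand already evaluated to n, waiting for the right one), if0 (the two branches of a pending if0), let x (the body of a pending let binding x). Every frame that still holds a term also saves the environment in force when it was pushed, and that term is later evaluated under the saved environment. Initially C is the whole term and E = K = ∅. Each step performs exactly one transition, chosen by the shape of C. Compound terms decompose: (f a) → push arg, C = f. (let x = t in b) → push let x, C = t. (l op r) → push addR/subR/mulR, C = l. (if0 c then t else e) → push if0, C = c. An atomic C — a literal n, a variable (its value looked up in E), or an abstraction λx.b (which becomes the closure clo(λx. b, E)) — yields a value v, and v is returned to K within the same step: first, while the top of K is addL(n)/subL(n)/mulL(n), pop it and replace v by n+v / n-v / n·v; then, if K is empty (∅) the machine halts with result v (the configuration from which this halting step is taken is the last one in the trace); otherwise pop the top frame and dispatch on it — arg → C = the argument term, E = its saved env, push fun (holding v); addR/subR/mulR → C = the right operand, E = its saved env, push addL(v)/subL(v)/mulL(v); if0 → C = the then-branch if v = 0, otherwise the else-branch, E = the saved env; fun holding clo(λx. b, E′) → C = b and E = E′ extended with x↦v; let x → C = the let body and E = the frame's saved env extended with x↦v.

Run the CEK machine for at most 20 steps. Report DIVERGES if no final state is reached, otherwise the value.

0. <C=((λw. 9) (3 * 5)), E=∅, K=∅>
1. <C=(λw. 9), E=∅, K=[arg]>
2. <C=(3 * 5), E=∅, K=[fun]>
3. <C=3, E=∅, K=[mulR :: fun]>
4. <C=5, E=∅, K=[mulL(3) :: fun]>
5. <C=9, E={w↦15}, K=∅>
→ final value 9

Answer: 9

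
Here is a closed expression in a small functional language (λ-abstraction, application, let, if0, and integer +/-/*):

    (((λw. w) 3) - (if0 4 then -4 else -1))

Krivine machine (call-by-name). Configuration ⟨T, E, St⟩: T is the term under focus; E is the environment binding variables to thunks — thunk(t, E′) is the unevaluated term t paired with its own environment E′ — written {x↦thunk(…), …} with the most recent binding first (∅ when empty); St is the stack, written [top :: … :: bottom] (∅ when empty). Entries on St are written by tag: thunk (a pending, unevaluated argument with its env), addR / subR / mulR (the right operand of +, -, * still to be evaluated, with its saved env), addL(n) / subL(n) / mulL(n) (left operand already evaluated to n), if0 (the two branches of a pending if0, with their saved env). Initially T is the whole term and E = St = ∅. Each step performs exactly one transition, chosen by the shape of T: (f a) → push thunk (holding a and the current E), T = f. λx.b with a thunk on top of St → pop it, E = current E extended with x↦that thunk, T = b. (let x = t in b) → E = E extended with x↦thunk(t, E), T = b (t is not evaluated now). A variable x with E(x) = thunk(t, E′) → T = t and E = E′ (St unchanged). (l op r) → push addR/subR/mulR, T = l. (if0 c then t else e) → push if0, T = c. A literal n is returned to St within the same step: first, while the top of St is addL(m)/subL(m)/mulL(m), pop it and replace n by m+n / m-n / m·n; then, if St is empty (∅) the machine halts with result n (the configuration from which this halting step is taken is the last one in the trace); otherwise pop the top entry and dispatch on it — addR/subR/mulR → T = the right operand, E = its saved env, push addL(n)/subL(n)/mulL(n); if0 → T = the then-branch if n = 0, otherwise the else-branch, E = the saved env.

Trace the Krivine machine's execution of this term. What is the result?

Answer: 4

Machine steps:
[0] [T=(((λw. w) 3) - (if0 4 then -4 else -1)) | E=∅ | St=∅]
[1] [T=((λw. w) 3) | E=∅ | St=[subR]]
[2] [T=(λw. w) | E=∅ | St=[thunk :: subR]]
[3] [T=w | E={w↦thunk(3, ∅)} | St=[subR]]
[4] [T=3 | E=∅ | St=[subR]]
[5] [T=(if0 4 then -4 else -1) | E=∅ | St=[subL(3)]]
[6] [T=4 | E=∅ | St=[if0 :: subL(3)]]
[7] [T=-1 | E=∅ | St=[subL(3)]]
→ final value 4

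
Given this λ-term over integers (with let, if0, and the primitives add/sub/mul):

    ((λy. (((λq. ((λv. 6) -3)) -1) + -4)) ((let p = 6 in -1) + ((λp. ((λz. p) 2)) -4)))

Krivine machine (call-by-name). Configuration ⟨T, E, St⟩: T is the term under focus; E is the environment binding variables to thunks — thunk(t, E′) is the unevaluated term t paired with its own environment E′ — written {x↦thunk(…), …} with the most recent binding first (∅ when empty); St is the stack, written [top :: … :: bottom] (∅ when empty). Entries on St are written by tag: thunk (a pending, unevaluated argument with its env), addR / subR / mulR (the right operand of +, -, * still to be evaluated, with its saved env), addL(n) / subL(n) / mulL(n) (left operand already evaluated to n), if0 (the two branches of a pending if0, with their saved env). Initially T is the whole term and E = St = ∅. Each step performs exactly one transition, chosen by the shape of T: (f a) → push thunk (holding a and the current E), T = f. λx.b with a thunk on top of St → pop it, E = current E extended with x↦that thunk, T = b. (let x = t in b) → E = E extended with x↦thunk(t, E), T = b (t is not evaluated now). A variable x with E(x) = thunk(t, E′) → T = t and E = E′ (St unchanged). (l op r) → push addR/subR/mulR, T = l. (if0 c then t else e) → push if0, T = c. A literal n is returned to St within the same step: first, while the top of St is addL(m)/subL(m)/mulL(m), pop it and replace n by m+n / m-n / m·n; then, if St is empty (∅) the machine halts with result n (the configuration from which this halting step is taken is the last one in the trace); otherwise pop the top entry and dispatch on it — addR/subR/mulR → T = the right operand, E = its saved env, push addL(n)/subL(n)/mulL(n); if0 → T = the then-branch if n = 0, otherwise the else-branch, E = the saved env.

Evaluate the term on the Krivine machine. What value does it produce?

[0] <T=((λy. (((λq. ((λv. 6) -3)) -1) + -4)) ((let p = 6 in -1) + ((λp. ((λz. p) 2)) -4))), E=∅, St=∅>
[1] <T=(λy. (((λq. ((λv. 6) -3)) -1) + -4)), E=∅, St=[thunk]>
[2] <T=(((λq. ((λv. 6) -3)) -1) + -4), E={y↦thunk(((let p = 6 in -1) + ((λp. ((λz. p) 2)) -4)), ∅)}, St=∅>
[3] <T=((λq. ((λv. 6) -3)) -1), E={y↦thunk(((let p = 6 in -1) + ((λp. ((λz. p) 2)) -4)), ∅)}, St=[addR]>
[4] <T=(λq. ((λv. 6) -3)), E={y↦thunk(((let p = 6 in -1) + ((λp. ((λz. p) 2)) -4)), ∅)}, St=[thunk :: addR]>
[5] <T=((λv. 6) -3), E={q↦thunk(-1, {y↦thunk(((let p = 6 in -1) + ((λp. ((λz. p) 2)) -4)), ∅)}), y↦thunk(((let p = 6 in -1) + ((λp. ((λz. p) 2)) -4)), ∅)}, St=[addR]>
[6] <T=(λv. 6), E={q↦thunk(-1, {y↦thunk(((let p = 6 in -1) + ((λp. ((λz. p) 2)) -4)), ∅)}), y↦thunk(((let p = 6 in -1) + ((λp. ((λz. p) 2)) -4)), ∅)}, St=[thunk :: addR]>
[7] <T=6, E={v↦thunk(-3, {q↦thunk(-1, {y↦thunk(((let p = 6 in -1) + ((λp. ((λz. p) 2)) -4)), ∅)}), y↦thunk(((let p = 6 in -1) + ((λp. ((λz. p) 2)) -4)), ∅)}), q↦thunk(-1, {y↦thunk(((let p = 6 in -1) + ((λp. ((λz. p) 2)) -4)), ∅)}), y↦thunk(((let p = 6 in -1) + ((λp. ((λz. p) 2)) -4)), ∅)}, St=[addR]>
[8] <T=-4, E={y↦thunk(((let p = 6 in -1) + ((λp. ((λz. p) 2)) -4)), ∅)}, St=[addL(6)]>
→ final value 2

Answer: 2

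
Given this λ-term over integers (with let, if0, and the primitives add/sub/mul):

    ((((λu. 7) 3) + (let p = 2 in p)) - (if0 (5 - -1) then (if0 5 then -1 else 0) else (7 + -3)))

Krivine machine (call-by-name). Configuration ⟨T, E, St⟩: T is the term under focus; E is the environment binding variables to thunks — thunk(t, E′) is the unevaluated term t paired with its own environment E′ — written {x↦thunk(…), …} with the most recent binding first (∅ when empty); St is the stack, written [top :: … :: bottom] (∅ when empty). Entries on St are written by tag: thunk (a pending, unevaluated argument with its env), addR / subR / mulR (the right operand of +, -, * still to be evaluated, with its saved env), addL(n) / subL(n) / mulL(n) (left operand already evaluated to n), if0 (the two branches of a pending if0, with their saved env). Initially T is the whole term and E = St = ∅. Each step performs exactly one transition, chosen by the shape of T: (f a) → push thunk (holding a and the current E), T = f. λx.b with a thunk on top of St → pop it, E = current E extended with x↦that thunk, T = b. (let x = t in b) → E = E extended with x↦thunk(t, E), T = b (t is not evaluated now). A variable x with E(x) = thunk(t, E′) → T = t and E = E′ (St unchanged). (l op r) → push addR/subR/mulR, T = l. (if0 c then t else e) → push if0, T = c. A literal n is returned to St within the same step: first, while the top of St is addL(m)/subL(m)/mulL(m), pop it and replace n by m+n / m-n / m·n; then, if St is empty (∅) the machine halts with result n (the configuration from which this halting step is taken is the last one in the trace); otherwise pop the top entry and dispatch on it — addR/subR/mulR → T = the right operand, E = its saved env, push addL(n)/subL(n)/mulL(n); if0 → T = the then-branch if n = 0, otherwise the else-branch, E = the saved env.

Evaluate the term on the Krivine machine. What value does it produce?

Answer: 5

Execution trace:
[0] [T=((((λu. 7) 3) + (let p = 2 in p)) - (if0 (5 - -1) then (if0 5 then -1 else 0) else (7 + -3))) | E=∅ | St=∅]
[1] [T=(((λu. 7) 3) + (let p = 2 in p)) | E=∅ | St=[subR]]
[2] [T=((λu. 7) 3) | E=∅ | St=[addR :: subR]]
[3] [T=(λu. 7) | E=∅ | St=[thunk :: addR :: subR]]
[4] [T=7 | E={u↦thunk(3, ∅)} | St=[addR :: subR]]
[5] [T=(let p = 2 in p) | E=∅ | St=[addL(7) :: subR]]
[6] [T=p | E={p↦thunk(2, ∅)} | St=[addL(7) :: subR]]
[7] [T=2 | E=∅ | St=[addL(7) :: subR]]
[8] [T=(if0 (5 - -1) then (if0 5 then -1 else 0) else (7 + -3)) | E=∅ | St=[subL(9)]]
[9] [T=(5 - -1) | E=∅ | St=[if0 :: subL(9)]]
[10] [T=5 | E=∅ | St=[subR :: if0 :: subL(9)]]
[11] [T=-1 | E=∅ | St=[subL(5) :: if0 :: subL(9)]]
[12] [T=(7 + -3) | E=∅ | St=[subL(9)]]
[13] [T=7 | E=∅ | St=[addR :: subL(9)]]
[14] [T=-3 | E=∅ | St=[addL(7) :: subL(9)]]
→ final value 5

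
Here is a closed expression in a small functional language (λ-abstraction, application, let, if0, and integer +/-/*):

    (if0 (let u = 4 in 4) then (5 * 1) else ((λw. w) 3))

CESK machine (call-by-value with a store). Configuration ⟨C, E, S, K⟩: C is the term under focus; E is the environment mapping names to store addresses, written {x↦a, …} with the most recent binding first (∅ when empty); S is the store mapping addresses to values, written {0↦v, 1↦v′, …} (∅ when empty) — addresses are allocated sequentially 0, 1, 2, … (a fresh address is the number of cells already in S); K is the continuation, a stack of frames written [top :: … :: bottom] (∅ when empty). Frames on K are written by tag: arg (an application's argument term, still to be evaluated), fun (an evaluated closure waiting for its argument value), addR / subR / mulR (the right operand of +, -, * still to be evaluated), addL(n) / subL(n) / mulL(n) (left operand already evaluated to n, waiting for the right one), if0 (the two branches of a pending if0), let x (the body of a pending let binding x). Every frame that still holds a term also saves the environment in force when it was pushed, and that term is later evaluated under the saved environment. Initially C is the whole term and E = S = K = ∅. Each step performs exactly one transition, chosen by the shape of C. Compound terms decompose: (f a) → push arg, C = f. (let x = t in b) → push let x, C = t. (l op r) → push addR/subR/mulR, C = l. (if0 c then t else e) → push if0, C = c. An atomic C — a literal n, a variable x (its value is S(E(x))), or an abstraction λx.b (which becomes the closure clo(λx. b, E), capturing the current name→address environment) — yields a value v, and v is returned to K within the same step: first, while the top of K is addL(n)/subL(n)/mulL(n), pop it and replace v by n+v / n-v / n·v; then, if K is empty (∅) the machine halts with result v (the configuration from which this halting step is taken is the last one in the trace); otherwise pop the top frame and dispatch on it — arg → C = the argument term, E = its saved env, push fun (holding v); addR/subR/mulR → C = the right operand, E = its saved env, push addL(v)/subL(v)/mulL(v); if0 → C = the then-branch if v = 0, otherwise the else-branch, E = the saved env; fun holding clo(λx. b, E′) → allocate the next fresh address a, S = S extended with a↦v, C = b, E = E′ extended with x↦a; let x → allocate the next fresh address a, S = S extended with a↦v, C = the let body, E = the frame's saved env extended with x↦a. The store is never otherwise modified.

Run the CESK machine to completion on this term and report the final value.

[0] ⟨C=(if0 (let u = 4 in 4) then (5 * 1) else ((λw. w) 3)); E=∅; S=∅; K=∅⟩
[1] ⟨C=(let u = 4 in 4); E=∅; S=∅; K=[if0]⟩
[2] ⟨C=4; E=∅; S=∅; K=[let u :: if0]⟩
[3] ⟨C=4; E={u↦0}; S={0↦4}; K=[if0]⟩
[4] ⟨C=((λw. w) 3); E=∅; S={0↦4}; K=∅⟩
[5] ⟨C=(λw. w); E=∅; S={0↦4}; K=[arg]⟩
[6] ⟨C=3; E=∅; S={0↦4}; K=[fun]⟩
[7] ⟨C=w; E={w↦1}; S={0↦4, 1↦3}; K=∅⟩
→ final value 3

Answer: 3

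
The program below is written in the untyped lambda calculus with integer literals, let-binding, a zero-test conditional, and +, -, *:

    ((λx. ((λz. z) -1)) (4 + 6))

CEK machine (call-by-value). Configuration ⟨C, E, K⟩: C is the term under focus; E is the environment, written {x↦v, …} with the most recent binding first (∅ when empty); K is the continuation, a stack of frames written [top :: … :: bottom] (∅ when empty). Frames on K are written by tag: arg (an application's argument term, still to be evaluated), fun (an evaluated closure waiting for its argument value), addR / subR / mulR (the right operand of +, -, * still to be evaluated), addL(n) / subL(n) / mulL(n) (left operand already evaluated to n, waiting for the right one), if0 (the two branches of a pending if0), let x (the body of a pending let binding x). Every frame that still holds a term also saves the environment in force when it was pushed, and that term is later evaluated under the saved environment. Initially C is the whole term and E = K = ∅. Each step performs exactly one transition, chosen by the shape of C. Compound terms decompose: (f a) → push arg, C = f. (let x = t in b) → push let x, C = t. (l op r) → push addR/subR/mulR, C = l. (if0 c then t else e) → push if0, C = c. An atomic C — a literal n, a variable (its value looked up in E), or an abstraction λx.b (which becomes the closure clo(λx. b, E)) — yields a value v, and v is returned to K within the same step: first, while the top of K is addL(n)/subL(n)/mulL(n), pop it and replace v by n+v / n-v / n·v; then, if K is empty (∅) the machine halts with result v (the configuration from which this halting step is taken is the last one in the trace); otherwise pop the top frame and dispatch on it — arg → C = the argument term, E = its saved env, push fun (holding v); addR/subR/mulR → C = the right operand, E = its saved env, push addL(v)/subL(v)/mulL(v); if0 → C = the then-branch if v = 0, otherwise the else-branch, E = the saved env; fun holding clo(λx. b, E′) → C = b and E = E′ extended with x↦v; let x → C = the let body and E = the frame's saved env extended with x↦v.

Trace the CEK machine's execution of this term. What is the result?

t=0: [C=((λx. ((λz. z) -1)) (4 + 6)) | E=∅ | K=∅]
t=1: [C=(λx. ((λz. z) -1)) | E=∅ | K=[arg]]
t=2: [C=(4 + 6) | E=∅ | K=[fun]]
t=3: [C=4 | E=∅ | K=[addR :: fun]]
t=4: [C=6 | E=∅ | K=[addL(4) :: fun]]
t=5: [C=((λz. z) -1) | E={x↦10} | K=∅]
t=6: [C=(λz. z) | E={x↦10} | K=[arg]]
t=7: [C=-1 | E={x↦10} | K=[fun]]
t=8: [C=z | E={z↦-1, x↦10} | K=∅]
→ final value -1

Answer: -1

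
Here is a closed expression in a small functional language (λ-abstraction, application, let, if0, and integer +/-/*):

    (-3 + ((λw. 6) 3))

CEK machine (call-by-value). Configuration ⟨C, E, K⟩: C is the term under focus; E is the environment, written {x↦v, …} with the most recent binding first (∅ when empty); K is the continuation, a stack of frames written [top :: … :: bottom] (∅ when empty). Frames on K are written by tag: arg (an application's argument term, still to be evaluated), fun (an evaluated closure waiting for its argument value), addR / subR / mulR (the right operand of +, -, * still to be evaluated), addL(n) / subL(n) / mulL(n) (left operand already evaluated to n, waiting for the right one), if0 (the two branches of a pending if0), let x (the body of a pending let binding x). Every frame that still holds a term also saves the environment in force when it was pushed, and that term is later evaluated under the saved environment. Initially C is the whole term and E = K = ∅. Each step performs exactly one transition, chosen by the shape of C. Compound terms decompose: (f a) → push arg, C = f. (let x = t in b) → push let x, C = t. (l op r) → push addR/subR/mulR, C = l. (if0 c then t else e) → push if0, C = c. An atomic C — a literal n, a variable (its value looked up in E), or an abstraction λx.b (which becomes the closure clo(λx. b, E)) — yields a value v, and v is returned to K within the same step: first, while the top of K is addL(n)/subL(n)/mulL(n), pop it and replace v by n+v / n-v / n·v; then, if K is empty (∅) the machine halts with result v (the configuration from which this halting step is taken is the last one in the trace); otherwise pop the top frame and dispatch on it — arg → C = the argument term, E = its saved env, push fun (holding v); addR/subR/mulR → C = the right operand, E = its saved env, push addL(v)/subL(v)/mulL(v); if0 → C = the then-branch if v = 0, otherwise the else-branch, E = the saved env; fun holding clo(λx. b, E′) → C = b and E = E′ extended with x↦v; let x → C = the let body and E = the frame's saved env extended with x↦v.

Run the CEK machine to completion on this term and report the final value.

step 0: [C=(-3 + ((λw. 6) 3)) | E=∅ | K=∅]
step 1: [C=-3 | E=∅ | K=[addR]]
step 2: [C=((λw. 6) 3) | E=∅ | K=[addL(-3)]]
step 3: [C=(λw. 6) | E=∅ | K=[arg :: addL(-3)]]
step 4: [C=3 | E=∅ | K=[fun :: addL(-3)]]
step 5: [C=6 | E={w↦3} | K=[addL(-3)]]
→ final value 3

Answer: 3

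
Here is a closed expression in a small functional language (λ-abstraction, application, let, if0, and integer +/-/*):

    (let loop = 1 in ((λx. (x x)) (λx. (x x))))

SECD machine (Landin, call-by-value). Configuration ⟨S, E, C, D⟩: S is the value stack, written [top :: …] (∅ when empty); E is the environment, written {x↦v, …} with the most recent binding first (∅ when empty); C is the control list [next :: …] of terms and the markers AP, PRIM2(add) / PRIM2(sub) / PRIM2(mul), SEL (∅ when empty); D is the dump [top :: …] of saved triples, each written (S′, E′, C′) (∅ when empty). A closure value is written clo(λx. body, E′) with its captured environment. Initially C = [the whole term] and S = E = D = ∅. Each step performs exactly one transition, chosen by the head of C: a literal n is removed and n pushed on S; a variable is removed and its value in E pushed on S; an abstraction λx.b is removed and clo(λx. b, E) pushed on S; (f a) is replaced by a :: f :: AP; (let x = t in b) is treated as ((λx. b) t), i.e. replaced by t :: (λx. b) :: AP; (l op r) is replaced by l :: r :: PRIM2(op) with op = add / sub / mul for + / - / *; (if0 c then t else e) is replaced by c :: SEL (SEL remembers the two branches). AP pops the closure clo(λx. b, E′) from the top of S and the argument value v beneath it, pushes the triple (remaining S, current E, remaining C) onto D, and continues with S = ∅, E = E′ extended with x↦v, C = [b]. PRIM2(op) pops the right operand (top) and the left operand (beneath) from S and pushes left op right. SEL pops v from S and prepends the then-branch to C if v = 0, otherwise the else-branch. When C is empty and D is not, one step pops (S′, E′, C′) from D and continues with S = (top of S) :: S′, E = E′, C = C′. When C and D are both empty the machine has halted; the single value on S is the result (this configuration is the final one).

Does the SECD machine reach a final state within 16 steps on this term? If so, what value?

Answer: DIVERGES (no final state within 16 steps)

Machine steps:
step 0: <S=∅, E=∅, C=[(let loop = 1 in ((λx. (x x)) (λx. (x x))))], D=∅>
step 1: <S=∅, E=∅, C=[1 :: (λloop. ((λx. (x x)) (λx. (x x)))) :: AP], D=∅>
step 2: <S=[1], E=∅, C=[(λloop. ((λx. (x x)) (λx. (x x)))) :: AP], D=∅>
step 3: <S=[clo(λloop. ((λx. (x x)) (λx. (x x))), ∅) :: 1], E=∅, C=[AP], D=∅>
step 4: <S=∅, E={loop↦1}, C=[((λx. (x x)) (λx. (x x)))], D=[(∅, ∅, ∅)]>
step 5: <S=∅, E={loop↦1}, C=[(λx. (x x)) :: (λx. (x x)) :: AP], D=[(∅, ∅, ∅)]>
step 6: <S=[clo(λx. (x x), {loop↦1})], E={loop↦1}, C=[(λx. (x x)) :: AP], D=[(∅, ∅, ∅)]>
step 7: <S=[clo(λx. (x x), {loop↦1}) :: clo(λx. (x x), {loop↦1})], E={loop↦1}, C=[AP], D=[(∅, ∅, ∅)]>
step 8: <S=∅, E={x↦clo(λx. (x x), {loop↦1}), loop↦1}, C=[(x x)], D=[(∅, {loop↦1}, ∅) :: (∅, ∅, ∅)]>
step 9: <S=∅, E={x↦clo(λx. (x x), {loop↦1}), loop↦1}, C=[x :: x :: AP], D=[(∅, {loop↦1}, ∅) :: (∅, ∅, ∅)]>
step 10: <S=[clo(λx. (x x), {loop↦1})], E={x↦clo(λx. (x x), {loop↦1}), loop↦1}, C=[x :: AP], D=[(∅, {loop↦1}, ∅) :: (∅, ∅, ∅)]>
step 11: <S=[clo(λx. (x x), {loop↦1}) :: clo(λx. (x x), {loop↦1})], E={x↦clo(λx. (x x), {loop↦1}), loop↦1}, C=[AP], D=[(∅, {loop↦1}, ∅) :: (∅, ∅, ∅)]>
step 12: <S=∅, E={x↦clo(λx. (x x), {loop↦1}), loop↦1}, C=[(x x)], D=[(∅, {x↦clo(λx. (x x), {loop↦1}), loop↦1}, ∅) :: (∅, {loop↦1}, ∅) :: (∅, ∅, ∅)]>
step 13: <S=∅, E={x↦clo(λx. (x x), {loop↦1}), loop↦1}, C=[x :: x :: AP], D=[(∅, {x↦clo(λx. (x x), {loop↦1}), loop↦1}, ∅) :: (∅, {loop↦1}, ∅) :: (∅, ∅, ∅)]>
step 14: <S=[clo(λx. (x x), {loop↦1})], E={x↦clo(λx. (x x), {loop↦1}), loop↦1}, C=[x :: AP], D=[(∅, {x↦clo(λx. (x x), {loop↦1}), loop↦1}, ∅) :: (∅, {loop↦1}, ∅) :: (∅, ∅, ∅)]>
step 15: <S=[clo(λx. (x x), {loop↦1}) :: clo(λx. (x x), {loop↦1})], E={x↦clo(λx. (x x), {loop↦1}), loop↦1}, C=[AP], D=[(∅, {x↦clo(λx. (x x), {loop↦1}), loop↦1}, ∅) :: (∅, {loop↦1}, ∅) :: (∅, ∅, ∅)]>
step 16: <S=∅, E={x↦clo(λx. (x x), {loop↦1}), loop↦1}, C=[(x x)], D=[(∅, {x↦clo(λx. (x x), {loop↦1}), loop↦1}, ∅) :: (∅, {x↦clo(λx. (x x), {loop↦1}), loop↦1}, ∅) :: (∅, {loop↦1}, ∅) :: (∅, ∅, ∅)]>
→ 16 transitions taken and the configuration is still not final: no result within 16 steps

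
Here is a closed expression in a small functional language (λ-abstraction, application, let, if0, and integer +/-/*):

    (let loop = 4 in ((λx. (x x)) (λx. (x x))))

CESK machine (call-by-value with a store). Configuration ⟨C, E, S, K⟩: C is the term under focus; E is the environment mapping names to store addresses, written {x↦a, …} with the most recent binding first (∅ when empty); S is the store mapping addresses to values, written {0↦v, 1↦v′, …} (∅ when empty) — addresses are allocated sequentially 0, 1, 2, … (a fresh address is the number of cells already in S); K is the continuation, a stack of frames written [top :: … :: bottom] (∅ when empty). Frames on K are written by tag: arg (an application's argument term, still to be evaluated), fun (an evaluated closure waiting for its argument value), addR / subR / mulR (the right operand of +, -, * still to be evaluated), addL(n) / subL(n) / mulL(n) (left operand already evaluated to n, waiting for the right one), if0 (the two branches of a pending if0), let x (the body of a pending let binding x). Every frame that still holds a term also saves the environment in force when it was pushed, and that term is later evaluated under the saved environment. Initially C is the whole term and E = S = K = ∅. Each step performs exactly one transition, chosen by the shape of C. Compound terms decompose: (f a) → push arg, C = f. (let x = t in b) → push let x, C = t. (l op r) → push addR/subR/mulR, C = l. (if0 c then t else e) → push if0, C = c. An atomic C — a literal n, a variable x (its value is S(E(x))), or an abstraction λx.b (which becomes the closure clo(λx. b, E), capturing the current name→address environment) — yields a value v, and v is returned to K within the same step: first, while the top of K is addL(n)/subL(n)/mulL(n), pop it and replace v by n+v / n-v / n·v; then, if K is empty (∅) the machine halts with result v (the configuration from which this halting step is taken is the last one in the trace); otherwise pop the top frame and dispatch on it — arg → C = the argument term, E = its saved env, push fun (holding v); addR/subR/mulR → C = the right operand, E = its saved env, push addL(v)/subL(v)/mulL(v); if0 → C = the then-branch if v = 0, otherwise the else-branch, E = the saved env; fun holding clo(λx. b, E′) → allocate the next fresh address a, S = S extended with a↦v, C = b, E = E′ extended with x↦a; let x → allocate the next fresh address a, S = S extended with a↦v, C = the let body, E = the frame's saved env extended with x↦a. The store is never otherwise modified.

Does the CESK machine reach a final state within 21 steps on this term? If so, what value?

step 0: <C=(let loop = 4 in ((λx. (x x)) (λx. (x x)))), E=∅, S=∅, K=∅>
step 1: <C=4, E=∅, S=∅, K=[let loop]>
step 2: <C=((λx. (x x)) (λx. (x x))), E={loop↦0}, S={0↦4}, K=∅>
step 3: <C=(λx. (x x)), E={loop↦0}, S={0↦4}, K=[arg]>
step 4: <C=(λx. (x x)), E={loop↦0}, S={0↦4}, K=[fun]>
step 5: <C=(x x), E={x↦1, loop↦0}, S={0↦4, 1↦clo(λx. (x x), {loop↦0})}, K=∅>
step 6: <C=x, E={x↦1, loop↦0}, S={0↦4, 1↦clo(λx. (x x), {loop↦0})}, K=[arg]>
step 7: <C=x, E={x↦1, loop↦0}, S={0↦4, 1↦clo(λx. (x x), {loop↦0})}, K=[fun]>
step 8: <C=(x x), E={x↦2, loop↦0}, S={0↦4, 1↦clo(λx. (x x), {loop↦0}), 2↦clo(λx. (x x), {loop↦0})}, K=∅>
step 9: <C=x, E={x↦2, loop↦0}, S={0↦4, 1↦clo(λx. (x x), {loop↦0}), 2↦clo(λx. (x x), {loop↦0})}, K=[arg]>
step 10: <C=x, E={x↦2, loop↦0}, S={0↦4, 1↦clo(λx. (x x), {loop↦0}), 2↦clo(λx. (x x), {loop↦0})}, K=[fun]>
step 11: <C=(x x), E={x↦3, loop↦0}, S={0↦4, 1↦clo(λx. (x x), {loop↦0}), 2↦clo(λx. (x x), {loop↦0}), 3↦clo(λx. (x x), {loop↦0})}, K=∅>
step 12: <C=x, E={x↦3, loop↦0}, S={0↦4, 1↦clo(λx. (x x), {loop↦0}), 2↦clo(λx. (x x), {loop↦0}), 3↦clo(λx. (x x), {loop↦0})}, K=[arg]>
step 13: <C=x, E={x↦3, loop↦0}, S={0↦4, 1↦clo(λx. (x x), {loop↦0}), 2↦clo(λx. (x x), {loop↦0}), 3↦clo(λx. (x x), {loop↦0})}, K=[fun]>
step 14: <C=(x x), E={x↦4, loop↦0}, S={0↦4, 1↦clo(λx. (x x), {loop↦0}), 2↦clo(λx. (x x), {loop↦0}), 3↦clo(λx. (x x), {loop↦0}), 4↦clo(λx. (x x), {loop↦0})}, K=∅>
step 15: <C=x, E={x↦4, loop↦0}, S={0↦4, 1↦clo(λx. (x x), {loop↦0}), 2↦clo(λx. (x x), {loop↦0}), 3↦clo(λx. (x x), {loop↦0}), 4↦clo(λx. (x x), {loop↦0})}, K=[arg]>
step 16: <C=x, E={x↦4, loop↦0}, S={0↦4, 1↦clo(λx. (x x), {loop↦0}), 2↦clo(λx. (x x), {loop↦0}), 3↦clo(λx. (x x), {loop↦0}), 4↦clo(λx. (x x), {loop↦0})}, K=[fun]>
step 17: <C=(x x), E={x↦5, loop↦0}, S={0↦4, 1↦clo(λx. (x x), {loop↦0}), 2↦clo(λx. (x x), {loop↦0}), 3↦clo(λx. (x x), {loop↦0}), 4↦clo(λx. (x x), {loop↦0}), 5↦clo(λx. (x x), {loop↦0})}, K=∅>
step 18: <C=x, E={x↦5, loop↦0}, S={0↦4, 1↦clo(λx. (x x), {loop↦0}), 2↦clo(λx. (x x), {loop↦0}), 3↦clo(λx. (x x), {loop↦0}), 4↦clo(λx. (x x), {loop↦0}), 5↦clo(λx. (x x), {loop↦0})}, K=[arg]>
step 19: <C=x, E={x↦5, loop↦0}, S={0↦4, 1↦clo(λx. (x x), {loop↦0}), 2↦clo(λx. (x x), {loop↦0}), 3↦clo(λx. (x x), {loop↦0}), 4↦clo(λx. (x x), {loop↦0}), 5↦clo(λx. (x x), {loop↦0})}, K=[fun]>
step 20: <C=(x x), E={x↦6, loop↦0}, S={0↦4, 1↦clo(λx. (x x), {loop↦0}), 2↦clo(λx. (x x), {loop↦0}), 3↦clo(λx. (x x), {loop↦0}), 4↦clo(λx. (x x), {loop↦0}), 5↦clo(λx. (x x), {loop↦0}), 6↦clo(λx. (x x), {loop↦0})}, K=∅>
step 21: <C=x, E={x↦6, loop↦0}, S={0↦4, 1↦clo(λx. (x x), {loop↦0}), 2↦clo(λx. (x x), {loop↦0}), 3↦clo(λx. (x x), {loop↦0}), 4↦clo(λx. (x x), {loop↦0}), 5↦clo(λx. (x x), {loop↦0}), 6↦clo(λx. (x x), {loop↦0})}, K=[arg]>
→ 21 transitions taken and the configuration is still not final: no result within 21 steps

Answer: DIVERGES (no final state within 21 steps)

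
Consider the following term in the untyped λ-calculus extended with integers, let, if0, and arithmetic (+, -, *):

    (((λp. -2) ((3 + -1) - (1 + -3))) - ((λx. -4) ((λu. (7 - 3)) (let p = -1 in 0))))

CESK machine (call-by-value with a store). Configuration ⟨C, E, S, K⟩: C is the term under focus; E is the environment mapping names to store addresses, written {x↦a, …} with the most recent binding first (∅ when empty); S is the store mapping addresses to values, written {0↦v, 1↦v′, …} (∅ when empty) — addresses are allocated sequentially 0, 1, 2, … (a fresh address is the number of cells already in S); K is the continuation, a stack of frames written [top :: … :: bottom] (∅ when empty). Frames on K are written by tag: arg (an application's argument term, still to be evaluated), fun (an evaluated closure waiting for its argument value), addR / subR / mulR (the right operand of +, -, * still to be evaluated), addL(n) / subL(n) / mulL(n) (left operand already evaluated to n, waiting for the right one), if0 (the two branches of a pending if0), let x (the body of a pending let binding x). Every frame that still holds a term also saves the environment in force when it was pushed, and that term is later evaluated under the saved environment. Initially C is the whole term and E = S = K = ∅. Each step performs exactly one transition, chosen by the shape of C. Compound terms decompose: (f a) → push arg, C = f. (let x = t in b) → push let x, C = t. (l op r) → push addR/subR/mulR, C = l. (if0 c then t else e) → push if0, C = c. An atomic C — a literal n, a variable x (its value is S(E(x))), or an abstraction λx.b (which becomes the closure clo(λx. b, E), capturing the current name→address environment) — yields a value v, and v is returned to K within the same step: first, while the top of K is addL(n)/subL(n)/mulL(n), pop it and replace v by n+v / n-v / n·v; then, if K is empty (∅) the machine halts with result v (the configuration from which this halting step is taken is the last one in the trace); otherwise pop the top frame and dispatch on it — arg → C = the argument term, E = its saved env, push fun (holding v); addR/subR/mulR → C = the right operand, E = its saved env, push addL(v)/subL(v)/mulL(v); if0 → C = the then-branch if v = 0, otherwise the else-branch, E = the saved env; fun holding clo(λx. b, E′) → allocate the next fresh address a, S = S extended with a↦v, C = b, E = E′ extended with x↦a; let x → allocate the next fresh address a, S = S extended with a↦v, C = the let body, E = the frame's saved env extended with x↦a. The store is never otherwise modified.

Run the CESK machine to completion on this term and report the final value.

Answer: 2

Machine steps:
0. [C=(((λp. -2) ((3 + -1) - (1 + -3))) - ((λx. -4) ((λu. (7 - 3)) (let p = -1 in 0)))) | E=∅ | S=∅ | K=∅]
1. [C=((λp. -2) ((3 + -1) - (1 + -3))) | E=∅ | S=∅ | K=[subR]]
2. [C=(λp. -2) | E=∅ | S=∅ | K=[arg :: subR]]
3. [C=((3 + -1) - (1 + -3)) | E=∅ | S=∅ | K=[fun :: subR]]
4. [C=(3 + -1) | E=∅ | S=∅ | K=[subR :: fun :: subR]]
5. [C=3 | E=∅ | S=∅ | K=[addR :: subR :: fun :: subR]]
6. [C=-1 | E=∅ | S=∅ | K=[addL(3) :: subR :: fun :: subR]]
7. [C=(1 + -3) | E=∅ | S=∅ | K=[subL(2) :: fun :: subR]]
8. [C=1 | E=∅ | S=∅ | K=[addR :: subL(2) :: fun :: subR]]
9. [C=-3 | E=∅ | S=∅ | K=[addL(1) :: subL(2) :: fun :: subR]]
10. [C=-2 | E={p↦0} | S={0↦4} | K=[subR]]
11. [C=((λx. -4) ((λu. (7 - 3)) (let p = -1 in 0))) | E=∅ | S={0↦4} | K=[subL(-2)]]
12. [C=(λx. -4) | E=∅ | S={0↦4} | K=[arg :: subL(-2)]]
13. [C=((λu. (7 - 3)) (let p = -1 in 0)) | E=∅ | S={0↦4} | K=[fun :: subL(-2)]]
14. [C=(λu. (7 - 3)) | E=∅ | S={0↦4} | K=[arg :: fun :: subL(-2)]]
15. [C=(let p = -1 in 0) | E=∅ | S={0↦4} | K=[fun :: fun :: subL(-2)]]
16. [C=-1 | E=∅ | S={0↦4} | K=[let p :: fun :: fun :: subL(-2)]]
17. [C=0 | E={p↦1} | S={0↦4, 1↦-1} | K=[fun :: fun :: subL(-2)]]
18. [C=(7 - 3) | E={u↦2} | S={0↦4, 1↦-1, 2↦0} | K=[fun :: subL(-2)]]
19. [C=7 | E={u↦2} | S={0↦4, 1↦-1, 2↦0} | K=[subR :: fun :: subL(-2)]]
20. [C=3 | E={u↦2} | S={0↦4, 1↦-1, 2↦0} | K=[subL(7) :: fun :: subL(-2)]]
21. [C=-4 | E={x↦3} | S={0↦4, 1↦-1, 2↦0, 3↦4} | K=[subL(-2)]]
→ final value 2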